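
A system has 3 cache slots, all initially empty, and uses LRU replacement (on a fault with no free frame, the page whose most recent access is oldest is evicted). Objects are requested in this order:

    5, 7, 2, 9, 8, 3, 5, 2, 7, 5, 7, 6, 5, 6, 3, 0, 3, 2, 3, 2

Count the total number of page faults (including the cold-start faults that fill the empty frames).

13

5 -> miss, frames {5}
7 -> miss, frames {5,7}
2 -> miss, frames {5,7,2}
9 -> miss, evict 5, frames {7,2,9}
8 -> miss, evict 7, frames {2,9,8}
3 -> miss, evict 2, frames {9,8,3}
5 -> miss, evict 9, frames {8,3,5}
2 -> miss, evict 8, frames {3,5,2}
7 -> miss, evict 3, frames {5,2,7}
5 -> hit
7 -> hit
6 -> miss, evict 2, frames {5,7,6}
5 -> hit
6 -> hit
3 -> miss, evict 7, frames {5,6,3}
0 -> miss, evict 5, frames {6,3,0}
3 -> hit
2 -> miss, evict 6, frames {0,3,2}
3 -> hit
2 -> hit
Page faults: 13.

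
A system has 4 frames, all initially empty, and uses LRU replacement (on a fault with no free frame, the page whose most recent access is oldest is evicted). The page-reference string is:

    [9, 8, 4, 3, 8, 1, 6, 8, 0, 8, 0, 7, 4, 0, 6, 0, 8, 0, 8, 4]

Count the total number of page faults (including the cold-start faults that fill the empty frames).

9 -> fault, frames {9}
8 -> fault, frames {9,8}
4 -> fault, frames {9,8,4}
3 -> fault, frames {9,8,4,3}
8 -> hit
1 -> fault, evict 9, frames {4,3,8,1}
6 -> fault, evict 4, frames {3,8,1,6}
8 -> hit
0 -> fault, evict 3, frames {1,6,8,0}
8 -> hit
0 -> hit
7 -> fault, evict 1, frames {6,8,0,7}
4 -> fault, evict 6, frames {8,0,7,4}
0 -> hit
6 -> fault, evict 8, frames {7,4,0,6}
0 -> hit
8 -> fault, evict 7, frames {4,6,0,8}
0 -> hit
8 -> hit
4 -> hit
Page faults: 11.

11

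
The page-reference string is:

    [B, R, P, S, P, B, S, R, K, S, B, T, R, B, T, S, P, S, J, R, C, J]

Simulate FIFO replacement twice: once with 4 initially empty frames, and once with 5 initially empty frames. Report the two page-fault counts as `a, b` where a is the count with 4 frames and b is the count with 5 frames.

12, 10

4 frames: F F F F . . . . F . F F F . . F F . F . F . → 12 faults.
5 frames: F F F F . . . . F . . F . F . . . . F F F . → 10 faults.
10 < 12: adding a frame reduced faults, as is typical.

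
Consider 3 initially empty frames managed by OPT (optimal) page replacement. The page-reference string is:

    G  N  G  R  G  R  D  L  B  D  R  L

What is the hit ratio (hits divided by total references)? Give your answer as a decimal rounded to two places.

0.42

G -> miss, frames (G)
N -> miss, frames (G N)
G -> hit
R -> miss, frames (G N R)
G -> hit
R -> hit
D -> miss, evict N, frames (G R D)
L -> miss, evict G, frames (R D L)
B -> miss, evict L, frames (R D B)
D -> hit
R -> hit
L -> miss, evict B, frames (R D L)
Hits: 5 of 12 references → 5/12 = 0.4167.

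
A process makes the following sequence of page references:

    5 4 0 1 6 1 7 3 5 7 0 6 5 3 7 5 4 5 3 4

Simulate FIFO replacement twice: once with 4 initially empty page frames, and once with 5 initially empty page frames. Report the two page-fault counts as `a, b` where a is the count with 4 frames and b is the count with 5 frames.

14, 10

4 frames: F F F F F . F F F . F F . . F . F F F . → 14 faults.
5 frames: F F F F F . F F F . F . . . . . F . . . → 10 faults.
10 < 14: adding a frame reduced faults, as is typical.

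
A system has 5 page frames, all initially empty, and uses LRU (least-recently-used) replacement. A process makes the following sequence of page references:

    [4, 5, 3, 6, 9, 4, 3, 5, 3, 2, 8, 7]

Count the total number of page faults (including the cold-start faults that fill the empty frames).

8

4: fault, frames (4)
5: fault, frames (4 5)
3: fault, frames (4 5 3)
6: fault, frames (4 5 3 6)
9: fault, frames (4 5 3 6 9)
4: hit
3: hit
5: hit
3: hit
2: fault, evict 6, frames (9 4 5 3 2)
8: fault, evict 9, frames (4 5 3 2 8)
7: fault, evict 4, frames (5 3 2 8 7)
Page faults: 8.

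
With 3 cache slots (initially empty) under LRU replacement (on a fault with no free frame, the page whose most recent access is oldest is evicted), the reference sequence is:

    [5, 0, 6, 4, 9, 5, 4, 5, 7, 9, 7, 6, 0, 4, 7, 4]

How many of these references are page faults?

12

5 -> fault, frames {5}
0 -> fault, frames {5,0}
6 -> fault, frames {5,0,6}
4 -> fault, evict 5, frames {0,6,4}
9 -> fault, evict 0, frames {6,4,9}
5 -> fault, evict 6, frames {4,9,5}
4 -> hit
5 -> hit
7 -> fault, evict 9, frames {4,5,7}
9 -> fault, evict 4, frames {5,7,9}
7 -> hit
6 -> fault, evict 5, frames {9,7,6}
0 -> fault, evict 9, frames {7,6,0}
4 -> fault, evict 7, frames {6,0,4}
7 -> fault, evict 6, frames {0,4,7}
4 -> hit
Page faults: 12.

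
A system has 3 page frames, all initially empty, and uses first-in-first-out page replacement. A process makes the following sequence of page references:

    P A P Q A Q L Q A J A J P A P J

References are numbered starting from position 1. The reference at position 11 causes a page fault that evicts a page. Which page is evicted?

Q

pos 1: P: miss, frames [P]
pos 2: A: miss, frames [P, A]
pos 3: P: hit
pos 4: Q: miss, frames [P, A, Q]
pos 5: A: hit
pos 6: Q: hit
pos 7: L: miss, evict P, frames [A, Q, L]
pos 8: Q: hit
pos 9: A: hit
pos 10: J: miss, evict A, frames [Q, L, J]
pos 11: A: miss, evict Q, frames [L, J, A]
At position 11, page Q is evicted.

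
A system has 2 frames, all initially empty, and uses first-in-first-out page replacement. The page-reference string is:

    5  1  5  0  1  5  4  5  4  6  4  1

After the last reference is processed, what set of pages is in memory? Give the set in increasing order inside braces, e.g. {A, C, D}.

{1, 6}

5 → fault, frames {5}
1 → fault, frames {5,1}
5 → hit
0 → fault, evict 5, frames {1,0}
1 → hit
5 → fault, evict 1, frames {0,5}
4 → fault, evict 0, frames {5,4}
5 → hit
4 → hit
6 → fault, evict 5, frames {4,6}
4 → hit
1 → fault, evict 4, frames {6,1}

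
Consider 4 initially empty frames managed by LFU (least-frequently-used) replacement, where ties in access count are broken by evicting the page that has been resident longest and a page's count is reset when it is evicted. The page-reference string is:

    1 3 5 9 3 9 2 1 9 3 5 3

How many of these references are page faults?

7

1: fault, frames (1)
3: fault, frames (1 3)
5: fault, frames (1 3 5)
9: fault, frames (1 3 5 9)
3: hit
9: hit
2: fault, evict 1, frames (3 5 9 2)
1: fault, evict 5, frames (3 9 2 1)
9: hit
3: hit
5: fault, evict 2, frames (3 9 1 5)
3: hit
Page faults: 7.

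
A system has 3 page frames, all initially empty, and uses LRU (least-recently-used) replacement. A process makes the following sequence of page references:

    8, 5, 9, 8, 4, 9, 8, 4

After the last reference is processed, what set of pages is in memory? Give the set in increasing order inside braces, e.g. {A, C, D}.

{4, 8, 9}

8 → fault, frames {8}
5 → fault, frames {8,5}
9 → fault, frames {8,5,9}
8 → hit
4 → fault, evict 5, frames {9,8,4}
9 → hit
8 → hit
4 → hit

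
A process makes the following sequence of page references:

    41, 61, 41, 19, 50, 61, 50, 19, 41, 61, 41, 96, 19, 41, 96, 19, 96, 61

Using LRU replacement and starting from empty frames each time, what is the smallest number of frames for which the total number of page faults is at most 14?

2

f=1: 18 faults
f=2: 14 faults
f=3: 10 faults
f=4: 5 faults
f=5: 5 faults
Smallest f with faults ≤ 14 is 2.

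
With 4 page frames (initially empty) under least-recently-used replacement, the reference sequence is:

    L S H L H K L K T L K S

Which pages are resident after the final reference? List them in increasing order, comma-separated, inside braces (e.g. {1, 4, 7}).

{K, L, S, T}

L: fault, frames [L]
S: fault, frames [L, S]
H: fault, frames [L, S, H]
L: hit
H: hit
K: fault, frames [S, L, H, K]
L: hit
K: hit
T: fault, evict S, frames [H, L, K, T]
L: hit
K: hit
S: fault, evict H, frames [T, L, K, S]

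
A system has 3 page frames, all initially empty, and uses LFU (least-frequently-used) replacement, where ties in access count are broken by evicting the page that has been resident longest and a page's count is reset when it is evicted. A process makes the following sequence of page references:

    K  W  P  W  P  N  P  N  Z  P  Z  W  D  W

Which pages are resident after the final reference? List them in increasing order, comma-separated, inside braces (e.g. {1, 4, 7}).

K → miss, frames (K)
W → miss, frames (K W)
P → miss, frames (K W P)
W → hit
P → hit
N → miss, evict K, frames (W P N)
P → hit
N → hit
Z → miss, evict W, frames (P N Z)
P → hit
Z → hit
W → miss, evict N, frames (P Z W)
D → miss, evict W, frames (P Z D)
W → miss, evict D, frames (P Z W)

{P, W, Z}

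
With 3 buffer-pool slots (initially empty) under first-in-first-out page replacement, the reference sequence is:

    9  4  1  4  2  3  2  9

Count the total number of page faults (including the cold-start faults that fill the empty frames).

9 -> fault, frames {9}
4 -> fault, frames {9,4}
1 -> fault, frames {9,4,1}
4 -> hit
2 -> fault, evict 9, frames {4,1,2}
3 -> fault, evict 4, frames {1,2,3}
2 -> hit
9 -> fault, evict 1, frames {2,3,9}
Page faults: 6.

6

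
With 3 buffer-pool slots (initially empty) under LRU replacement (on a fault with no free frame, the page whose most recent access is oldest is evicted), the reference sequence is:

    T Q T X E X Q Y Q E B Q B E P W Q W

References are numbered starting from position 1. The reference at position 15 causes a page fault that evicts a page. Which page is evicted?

Q

pos 1: T → fault, frames (T)
pos 2: Q → fault, frames (T Q)
pos 3: T → hit
pos 4: X → fault, frames (Q T X)
pos 5: E → fault, evict Q, frames (T X E)
pos 6: X → hit
pos 7: Q → fault, evict T, frames (E X Q)
pos 8: Y → fault, evict E, frames (X Q Y)
pos 9: Q → hit
pos 10: E → fault, evict X, frames (Y Q E)
pos 11: B → fault, evict Y, frames (Q E B)
pos 12: Q → hit
pos 13: B → hit
pos 14: E → hit
pos 15: P → fault, evict Q, frames (B E P)
At position 15, page Q is evicted.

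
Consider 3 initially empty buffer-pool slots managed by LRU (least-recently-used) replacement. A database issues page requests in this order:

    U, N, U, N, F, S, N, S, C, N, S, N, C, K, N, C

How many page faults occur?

6

U → miss, frames (U)
N → miss, frames (U N)
U → hit
N → hit
F → miss, frames (U N F)
S → miss, evict U, frames (N F S)
N → hit
S → hit
C → miss, evict F, frames (N S C)
N → hit
S → hit
N → hit
C → hit
K → miss, evict S, frames (N C K)
N → hit
C → hit
Page faults: 6.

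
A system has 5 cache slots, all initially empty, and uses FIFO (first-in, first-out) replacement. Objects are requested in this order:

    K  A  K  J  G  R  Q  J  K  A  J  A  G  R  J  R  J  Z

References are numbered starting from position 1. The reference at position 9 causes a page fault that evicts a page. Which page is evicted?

pos 1: K → fault, frames {K}
pos 2: A → fault, frames {K,A}
pos 3: K → hit
pos 4: J → fault, frames {K,A,J}
pos 5: G → fault, frames {K,A,J,G}
pos 6: R → fault, frames {K,A,J,G,R}
pos 7: Q → fault, evict K, frames {A,J,G,R,Q}
pos 8: J → hit
pos 9: K → fault, evict A, frames {J,G,R,Q,K}
At position 9, page A is evicted.

A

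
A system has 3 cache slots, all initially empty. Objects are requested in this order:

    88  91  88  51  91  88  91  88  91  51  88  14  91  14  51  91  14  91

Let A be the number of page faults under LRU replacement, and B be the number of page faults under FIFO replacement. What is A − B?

Under LRU: F F . F . . . . . . . F F . F . . . → 6 faults.
Under FIFO: F F . F . . . . . . . F . . . . . . → 4 faults.
A − B = 6 − 4 = 2.

2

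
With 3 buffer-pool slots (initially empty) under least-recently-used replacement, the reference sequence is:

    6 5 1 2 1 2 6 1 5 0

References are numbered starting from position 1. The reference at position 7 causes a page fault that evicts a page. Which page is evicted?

5

pos 1: 6 -> miss, frames (6)
pos 2: 5 -> miss, frames (6 5)
pos 3: 1 -> miss, frames (6 5 1)
pos 4: 2 -> miss, evict 6, frames (5 1 2)
pos 5: 1 -> hit
pos 6: 2 -> hit
pos 7: 6 -> miss, evict 5, frames (1 2 6)
At position 7, page 5 is evicted.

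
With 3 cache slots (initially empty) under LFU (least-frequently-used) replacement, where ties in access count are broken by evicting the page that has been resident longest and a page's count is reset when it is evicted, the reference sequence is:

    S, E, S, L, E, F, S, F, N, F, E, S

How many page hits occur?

6

S → miss, frames (S)
E → miss, frames (S E)
S → hit
L → miss, frames (S E L)
E → hit
F → miss, evict L, frames (S E F)
S → hit
F → hit
N → miss, evict E, frames (S F N)
F → hit
E → miss, evict N, frames (S F E)
S → hit
Hits: 6.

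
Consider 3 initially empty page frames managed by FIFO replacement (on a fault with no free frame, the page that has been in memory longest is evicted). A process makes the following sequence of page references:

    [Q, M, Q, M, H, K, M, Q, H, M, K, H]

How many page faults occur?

Q: fault, frames [Q]
M: fault, frames [Q, M]
Q: hit
M: hit
H: fault, frames [Q, M, H]
K: fault, evict Q, frames [M, H, K]
M: hit
Q: fault, evict M, frames [H, K, Q]
H: hit
M: fault, evict H, frames [K, Q, M]
K: hit
H: fault, evict K, frames [Q, M, H]
Page faults: 7.

7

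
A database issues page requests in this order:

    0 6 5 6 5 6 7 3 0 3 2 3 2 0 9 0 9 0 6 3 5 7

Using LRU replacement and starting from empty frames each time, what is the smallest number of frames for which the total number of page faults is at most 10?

f=1: 22 faults
f=2: 13 faults
f=3: 12 faults
f=4: 12 faults
f=5: 10 faults
f=6: 9 faults
f=7: 7 faults
Smallest f with faults ≤ 10 is 5.

5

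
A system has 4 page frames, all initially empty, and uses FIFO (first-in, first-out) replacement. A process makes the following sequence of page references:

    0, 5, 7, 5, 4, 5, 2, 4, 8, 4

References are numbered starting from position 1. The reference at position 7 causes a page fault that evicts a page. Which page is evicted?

0

pos 1: 0 → miss, frames (0)
pos 2: 5 → miss, frames (0 5)
pos 3: 7 → miss, frames (0 5 7)
pos 4: 5 → hit
pos 5: 4 → miss, frames (0 5 7 4)
pos 6: 5 → hit
pos 7: 2 → miss, evict 0, frames (5 7 4 2)
At position 7, page 0 is evicted.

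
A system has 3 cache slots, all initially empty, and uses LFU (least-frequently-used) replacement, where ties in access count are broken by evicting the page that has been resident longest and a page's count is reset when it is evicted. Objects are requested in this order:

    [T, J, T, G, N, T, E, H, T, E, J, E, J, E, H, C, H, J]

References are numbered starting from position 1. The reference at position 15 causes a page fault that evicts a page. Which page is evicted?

J

pos 1: T: fault, frames [T]
pos 2: J: fault, frames [T, J]
pos 3: T: hit
pos 4: G: fault, frames [T, J, G]
pos 5: N: fault, evict J, frames [T, G, N]
pos 6: T: hit
pos 7: E: fault, evict G, frames [T, N, E]
pos 8: H: fault, evict N, frames [T, E, H]
pos 9: T: hit
pos 10: E: hit
pos 11: J: fault, evict H, frames [T, E, J]
pos 12: E: hit
pos 13: J: hit
pos 14: E: hit
pos 15: H: fault, evict J, frames [T, E, H]
At position 15, page J is evicted.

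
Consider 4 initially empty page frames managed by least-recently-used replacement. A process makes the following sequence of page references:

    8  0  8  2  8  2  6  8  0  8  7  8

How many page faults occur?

8: miss, frames {8}
0: miss, frames {8,0}
8: hit
2: miss, frames {0,8,2}
8: hit
2: hit
6: miss, frames {0,8,2,6}
8: hit
0: hit
8: hit
7: miss, evict 2, frames {6,0,8,7}
8: hit
Page faults: 5.

5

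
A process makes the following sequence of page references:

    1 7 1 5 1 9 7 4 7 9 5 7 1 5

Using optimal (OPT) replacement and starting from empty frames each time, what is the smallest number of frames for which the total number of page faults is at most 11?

2

f=1: 14 faults
f=2: 9 faults
f=3: 7 faults
f=4: 6 faults
f=5: 5 faults
Smallest f with faults ≤ 11 is 2.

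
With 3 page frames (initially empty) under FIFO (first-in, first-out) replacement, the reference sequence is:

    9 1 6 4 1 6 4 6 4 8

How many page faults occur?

5

9 -> miss, frames [9]
1 -> miss, frames [9, 1]
6 -> miss, frames [9, 1, 6]
4 -> miss, evict 9, frames [1, 6, 4]
1 -> hit
6 -> hit
4 -> hit
6 -> hit
4 -> hit
8 -> miss, evict 1, frames [6, 4, 8]
Page faults: 5.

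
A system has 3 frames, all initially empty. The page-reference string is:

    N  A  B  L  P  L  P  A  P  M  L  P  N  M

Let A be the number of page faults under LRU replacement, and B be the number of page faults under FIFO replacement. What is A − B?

Under LRU: F F F F F . . F . F F . F F → 10 faults.
Under FIFO: F F F F F . . F . F F F F F → 11 faults.
A − B = 10 − 11 = -1.

-1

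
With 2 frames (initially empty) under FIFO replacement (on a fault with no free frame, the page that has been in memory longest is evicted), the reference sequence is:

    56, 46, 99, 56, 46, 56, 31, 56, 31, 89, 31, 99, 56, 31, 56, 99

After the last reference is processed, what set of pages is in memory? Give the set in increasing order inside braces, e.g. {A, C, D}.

56: miss, frames {56}
46: miss, frames {56,46}
99: miss, evict 56, frames {46,99}
56: miss, evict 46, frames {99,56}
46: miss, evict 99, frames {56,46}
56: hit
31: miss, evict 56, frames {46,31}
56: miss, evict 46, frames {31,56}
31: hit
89: miss, evict 31, frames {56,89}
31: miss, evict 56, frames {89,31}
99: miss, evict 89, frames {31,99}
56: miss, evict 31, frames {99,56}
31: miss, evict 99, frames {56,31}
56: hit
99: miss, evict 56, frames {31,99}

{31, 99}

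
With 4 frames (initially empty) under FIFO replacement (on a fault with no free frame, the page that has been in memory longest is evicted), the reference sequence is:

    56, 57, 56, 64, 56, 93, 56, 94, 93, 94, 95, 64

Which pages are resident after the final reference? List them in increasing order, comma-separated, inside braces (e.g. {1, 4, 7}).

56: miss, frames {56}
57: miss, frames {56,57}
56: hit
64: miss, frames {56,57,64}
56: hit
93: miss, frames {56,57,64,93}
56: hit
94: miss, evict 56, frames {57,64,93,94}
93: hit
94: hit
95: miss, evict 57, frames {64,93,94,95}
64: hit

{64, 93, 94, 95}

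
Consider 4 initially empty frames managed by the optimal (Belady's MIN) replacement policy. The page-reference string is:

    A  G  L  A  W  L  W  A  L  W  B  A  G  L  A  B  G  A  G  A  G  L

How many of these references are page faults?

A -> fault, frames [A]
G -> fault, frames [A, G]
L -> fault, frames [A, G, L]
A -> hit
W -> fault, frames [A, G, L, W]
L -> hit
W -> hit
A -> hit
L -> hit
W -> hit
B -> fault, evict W, frames [A, G, L, B]
A -> hit
G -> hit
L -> hit
A -> hit
B -> hit
G -> hit
A -> hit
G -> hit
A -> hit
G -> hit
L -> hit
Page faults: 5.

5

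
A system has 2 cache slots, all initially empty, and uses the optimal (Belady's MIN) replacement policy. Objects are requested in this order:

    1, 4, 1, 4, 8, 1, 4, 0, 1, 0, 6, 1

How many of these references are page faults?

1 -> fault, frames [1]
4 -> fault, frames [1, 4]
1 -> hit
4 -> hit
8 -> fault, evict 4, frames [1, 8]
1 -> hit
4 -> fault, evict 8, frames [1, 4]
0 -> fault, evict 4, frames [1, 0]
1 -> hit
0 -> hit
6 -> fault, evict 0, frames [1, 6]
1 -> hit
Page faults: 6.

6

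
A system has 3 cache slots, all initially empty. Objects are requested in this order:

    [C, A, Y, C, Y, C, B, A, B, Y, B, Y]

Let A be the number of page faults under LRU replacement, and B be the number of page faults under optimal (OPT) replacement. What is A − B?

Under LRU: F F F . . . F F . F . . → 6 faults.
Under OPT: F F F . . . F . . . . . → 4 faults.
A − B = 6 − 4 = 2.

2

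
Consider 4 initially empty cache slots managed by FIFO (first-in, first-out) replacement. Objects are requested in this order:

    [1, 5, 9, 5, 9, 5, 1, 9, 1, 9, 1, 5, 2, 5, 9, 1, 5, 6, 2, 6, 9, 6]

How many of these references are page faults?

1: fault, frames (1)
5: fault, frames (1 5)
9: fault, frames (1 5 9)
5: hit
9: hit
5: hit
1: hit
9: hit
1: hit
9: hit
1: hit
5: hit
2: fault, frames (1 5 9 2)
5: hit
9: hit
1: hit
5: hit
6: fault, evict 1, frames (5 9 2 6)
2: hit
6: hit
9: hit
6: hit
Page faults: 5.

5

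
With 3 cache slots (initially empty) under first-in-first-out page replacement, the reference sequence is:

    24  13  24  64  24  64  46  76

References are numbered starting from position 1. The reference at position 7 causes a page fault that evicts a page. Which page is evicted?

pos 1: 24 → miss, frames {24}
pos 2: 13 → miss, frames {24,13}
pos 3: 24 → hit
pos 4: 64 → miss, frames {24,13,64}
pos 5: 24 → hit
pos 6: 64 → hit
pos 7: 46 → miss, evict 24, frames {13,64,46}
At position 7, page 24 is evicted.

24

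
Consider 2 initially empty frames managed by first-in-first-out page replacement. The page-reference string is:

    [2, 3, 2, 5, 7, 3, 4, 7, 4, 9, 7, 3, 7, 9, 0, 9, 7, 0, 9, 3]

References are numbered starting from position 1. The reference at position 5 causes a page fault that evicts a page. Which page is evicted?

3

pos 1: 2 → fault, frames (2)
pos 2: 3 → fault, frames (2 3)
pos 3: 2 → hit
pos 4: 5 → fault, evict 2, frames (3 5)
pos 5: 7 → fault, evict 3, frames (5 7)
At position 5, page 3 is evicted.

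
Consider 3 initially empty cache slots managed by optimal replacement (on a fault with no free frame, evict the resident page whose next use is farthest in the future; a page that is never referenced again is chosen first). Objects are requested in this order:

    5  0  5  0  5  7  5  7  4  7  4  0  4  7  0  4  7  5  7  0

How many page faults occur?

5: fault, frames [5]
0: fault, frames [5, 0]
5: hit
0: hit
5: hit
7: fault, frames [5, 0, 7]
5: hit
7: hit
4: fault, evict 5, frames [0, 7, 4]
7: hit
4: hit
0: hit
4: hit
7: hit
0: hit
4: hit
7: hit
5: fault, evict 4, frames [0, 7, 5]
7: hit
0: hit
Page faults: 5.

5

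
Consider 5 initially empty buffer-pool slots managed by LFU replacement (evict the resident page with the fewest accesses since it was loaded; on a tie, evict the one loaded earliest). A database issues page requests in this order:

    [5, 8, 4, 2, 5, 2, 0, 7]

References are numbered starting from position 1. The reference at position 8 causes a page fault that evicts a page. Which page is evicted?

pos 1: 5 -> fault, frames {5}
pos 2: 8 -> fault, frames {5,8}
pos 3: 4 -> fault, frames {5,8,4}
pos 4: 2 -> fault, frames {5,8,4,2}
pos 5: 5 -> hit
pos 6: 2 -> hit
pos 7: 0 -> fault, frames {5,8,4,2,0}
pos 8: 7 -> fault, evict 8, frames {5,4,2,0,7}
At position 8, page 8 is evicted.

8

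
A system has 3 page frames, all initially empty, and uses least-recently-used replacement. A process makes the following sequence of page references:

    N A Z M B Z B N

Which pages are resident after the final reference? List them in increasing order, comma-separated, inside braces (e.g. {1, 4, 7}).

N: miss, frames (N)
A: miss, frames (N A)
Z: miss, frames (N A Z)
M: miss, evict N, frames (A Z M)
B: miss, evict A, frames (Z M B)
Z: hit
B: hit
N: miss, evict M, frames (Z B N)

{B, N, Z}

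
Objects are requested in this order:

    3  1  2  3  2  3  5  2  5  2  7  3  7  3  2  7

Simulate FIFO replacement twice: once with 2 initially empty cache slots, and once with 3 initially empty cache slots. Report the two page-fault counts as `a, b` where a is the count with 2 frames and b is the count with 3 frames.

2 frames: F F F F . . F F . . F F . . F F → 10 faults.
3 frames: F F F . . . F . . . F F . . F . → 7 faults.
7 < 10: adding a frame reduced faults, as is typical.

10, 7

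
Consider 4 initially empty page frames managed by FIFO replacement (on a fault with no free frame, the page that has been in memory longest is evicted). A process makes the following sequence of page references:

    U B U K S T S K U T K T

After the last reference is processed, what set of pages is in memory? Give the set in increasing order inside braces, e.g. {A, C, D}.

U: fault, frames (U)
B: fault, frames (U B)
U: hit
K: fault, frames (U B K)
S: fault, frames (U B K S)
T: fault, evict U, frames (B K S T)
S: hit
K: hit
U: fault, evict B, frames (K S T U)
T: hit
K: hit
T: hit

{K, S, T, U}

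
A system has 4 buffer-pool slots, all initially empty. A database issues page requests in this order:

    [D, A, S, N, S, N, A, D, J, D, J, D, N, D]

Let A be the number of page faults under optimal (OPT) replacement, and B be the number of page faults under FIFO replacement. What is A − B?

Under OPT: F F F F . . . . F . . . . . → 5 faults.
Under FIFO: F F F F . . . . F F . . . . → 6 faults.
A − B = 5 − 6 = -1.

-1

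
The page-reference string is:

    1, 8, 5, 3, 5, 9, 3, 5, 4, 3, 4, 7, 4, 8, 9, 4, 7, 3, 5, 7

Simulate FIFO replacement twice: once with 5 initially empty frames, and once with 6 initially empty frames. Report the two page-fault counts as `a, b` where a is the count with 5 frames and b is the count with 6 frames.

5 frames: F F F F . F . . F . . F . F . . . . F . → 9 faults.
6 frames: F F F F . F . . F . . F . . . . . . . . → 7 faults.
7 < 9: adding a frame reduced faults, as is typical.

9, 7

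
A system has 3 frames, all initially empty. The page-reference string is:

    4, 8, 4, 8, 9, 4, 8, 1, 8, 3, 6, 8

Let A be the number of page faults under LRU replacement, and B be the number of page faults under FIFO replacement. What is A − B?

Under LRU: F F . . F . . F . F F . → 6 faults.
Under FIFO: F F . . F . . F . F F F → 7 faults.
A − B = 6 − 7 = -1.

-1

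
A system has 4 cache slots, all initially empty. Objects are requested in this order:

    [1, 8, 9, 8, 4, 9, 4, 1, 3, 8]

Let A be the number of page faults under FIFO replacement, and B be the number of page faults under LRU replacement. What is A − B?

-1

Under FIFO: F F F . F . . . F . → 5 faults.
Under LRU: F F F . F . . . F F → 6 faults.
A − B = 5 − 6 = -1.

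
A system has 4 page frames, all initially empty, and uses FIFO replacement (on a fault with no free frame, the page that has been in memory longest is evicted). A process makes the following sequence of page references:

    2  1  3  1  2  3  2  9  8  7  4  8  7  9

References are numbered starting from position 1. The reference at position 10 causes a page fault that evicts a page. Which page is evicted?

1

pos 1: 2: fault, frames (2)
pos 2: 1: fault, frames (2 1)
pos 3: 3: fault, frames (2 1 3)
pos 4: 1: hit
pos 5: 2: hit
pos 6: 3: hit
pos 7: 2: hit
pos 8: 9: fault, frames (2 1 3 9)
pos 9: 8: fault, evict 2, frames (1 3 9 8)
pos 10: 7: fault, evict 1, frames (3 9 8 7)
At position 10, page 1 is evicted.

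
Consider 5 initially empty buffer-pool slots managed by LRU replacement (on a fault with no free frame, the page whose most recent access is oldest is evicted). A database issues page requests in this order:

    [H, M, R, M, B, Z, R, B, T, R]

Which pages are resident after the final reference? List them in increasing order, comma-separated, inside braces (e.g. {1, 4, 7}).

H -> miss, frames (H)
M -> miss, frames (H M)
R -> miss, frames (H M R)
M -> hit
B -> miss, frames (H R M B)
Z -> miss, frames (H R M B Z)
R -> hit
B -> hit
T -> miss, evict H, frames (M Z R B T)
R -> hit

{B, M, R, T, Z}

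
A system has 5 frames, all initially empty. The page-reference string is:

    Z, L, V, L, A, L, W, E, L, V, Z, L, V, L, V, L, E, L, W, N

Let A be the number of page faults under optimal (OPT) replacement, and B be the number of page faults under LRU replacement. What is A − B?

Under OPT: F F F . F . F F . . . . . . . . . . . F → 7 faults.
Under LRU: F F F . F . F F . . F . . . . . . . . F → 8 faults.
A − B = 7 − 8 = -1.

-1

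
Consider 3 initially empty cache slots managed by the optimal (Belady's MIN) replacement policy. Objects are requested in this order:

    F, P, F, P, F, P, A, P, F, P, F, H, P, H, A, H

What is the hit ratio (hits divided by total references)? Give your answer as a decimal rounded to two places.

F → miss, frames [F]
P → miss, frames [F, P]
F → hit
P → hit
F → hit
P → hit
A → miss, frames [F, P, A]
P → hit
F → hit
P → hit
F → hit
H → miss, evict F, frames [P, A, H]
P → hit
H → hit
A → hit
H → hit
Hits: 12 of 16 references → 12/16 = 0.7500.

0.75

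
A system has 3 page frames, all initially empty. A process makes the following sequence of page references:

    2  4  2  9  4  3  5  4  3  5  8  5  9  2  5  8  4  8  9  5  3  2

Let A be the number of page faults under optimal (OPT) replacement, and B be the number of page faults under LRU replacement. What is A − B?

-2

Under OPT: F F . F . F F . . . F . F F . . F . F . F F → 12 faults.
Under LRU: F F . F . F F . . . F . F F . F F . F F F F → 14 faults.
A − B = 12 − 14 = -2.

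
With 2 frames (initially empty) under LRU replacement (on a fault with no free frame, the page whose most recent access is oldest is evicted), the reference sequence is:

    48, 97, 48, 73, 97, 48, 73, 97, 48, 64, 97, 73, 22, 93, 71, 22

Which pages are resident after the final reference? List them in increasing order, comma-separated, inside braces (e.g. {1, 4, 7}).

{22, 71}

48: miss, frames (48)
97: miss, frames (48 97)
48: hit
73: miss, evict 97, frames (48 73)
97: miss, evict 48, frames (73 97)
48: miss, evict 73, frames (97 48)
73: miss, evict 97, frames (48 73)
97: miss, evict 48, frames (73 97)
48: miss, evict 73, frames (97 48)
64: miss, evict 97, frames (48 64)
97: miss, evict 48, frames (64 97)
73: miss, evict 64, frames (97 73)
22: miss, evict 97, frames (73 22)
93: miss, evict 73, frames (22 93)
71: miss, evict 22, frames (93 71)
22: miss, evict 93, frames (71 22)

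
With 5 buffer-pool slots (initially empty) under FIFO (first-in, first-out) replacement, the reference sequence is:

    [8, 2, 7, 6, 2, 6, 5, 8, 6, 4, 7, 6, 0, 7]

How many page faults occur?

8 -> miss, frames (8)
2 -> miss, frames (8 2)
7 -> miss, frames (8 2 7)
6 -> miss, frames (8 2 7 6)
2 -> hit
6 -> hit
5 -> miss, frames (8 2 7 6 5)
8 -> hit
6 -> hit
4 -> miss, evict 8, frames (2 7 6 5 4)
7 -> hit
6 -> hit
0 -> miss, evict 2, frames (7 6 5 4 0)
7 -> hit
Page faults: 7.

7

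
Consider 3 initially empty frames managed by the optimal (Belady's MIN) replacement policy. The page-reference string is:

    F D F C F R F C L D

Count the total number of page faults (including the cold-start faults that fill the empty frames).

6

F → miss, frames (F)
D → miss, frames (F D)
F → hit
C → miss, frames (F D C)
F → hit
R → miss, evict D, frames (F C R)
F → hit
C → hit
L → miss, evict R, frames (F C L)
D → miss, evict L, frames (F C D)
Page faults: 6.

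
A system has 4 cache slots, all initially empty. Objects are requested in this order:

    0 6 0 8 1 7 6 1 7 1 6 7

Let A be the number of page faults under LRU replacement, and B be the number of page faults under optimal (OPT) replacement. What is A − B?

Under LRU: F F . F F F F . . . . . → 6 faults.
Under OPT: F F . F F F . . . . . . → 5 faults.
A − B = 6 − 5 = 1.

1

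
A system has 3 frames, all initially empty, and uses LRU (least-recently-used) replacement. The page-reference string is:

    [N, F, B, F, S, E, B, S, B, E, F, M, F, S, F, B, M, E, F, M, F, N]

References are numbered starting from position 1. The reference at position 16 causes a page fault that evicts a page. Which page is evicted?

M

pos 1: N → fault, frames (N)
pos 2: F → fault, frames (N F)
pos 3: B → fault, frames (N F B)
pos 4: F → hit
pos 5: S → fault, evict N, frames (B F S)
pos 6: E → fault, evict B, frames (F S E)
pos 7: B → fault, evict F, frames (S E B)
pos 8: S → hit
pos 9: B → hit
pos 10: E → hit
pos 11: F → fault, evict S, frames (B E F)
pos 12: M → fault, evict B, frames (E F M)
pos 13: F → hit
pos 14: S → fault, evict E, frames (M F S)
pos 15: F → hit
pos 16: B → fault, evict M, frames (S F B)
At position 16, page M is evicted.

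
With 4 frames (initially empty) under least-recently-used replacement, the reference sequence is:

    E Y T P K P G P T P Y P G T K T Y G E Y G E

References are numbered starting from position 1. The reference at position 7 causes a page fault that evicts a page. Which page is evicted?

Y

pos 1: E → fault, frames {E}
pos 2: Y → fault, frames {E,Y}
pos 3: T → fault, frames {E,Y,T}
pos 4: P → fault, frames {E,Y,T,P}
pos 5: K → fault, evict E, frames {Y,T,P,K}
pos 6: P → hit
pos 7: G → fault, evict Y, frames {T,K,P,G}
At position 7, page Y is evicted.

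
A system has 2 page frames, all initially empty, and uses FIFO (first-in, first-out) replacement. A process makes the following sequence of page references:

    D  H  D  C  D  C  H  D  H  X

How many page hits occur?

D: fault, frames (D)
H: fault, frames (D H)
D: hit
C: fault, evict D, frames (H C)
D: fault, evict H, frames (C D)
C: hit
H: fault, evict C, frames (D H)
D: hit
H: hit
X: fault, evict D, frames (H X)
Hits: 4.

4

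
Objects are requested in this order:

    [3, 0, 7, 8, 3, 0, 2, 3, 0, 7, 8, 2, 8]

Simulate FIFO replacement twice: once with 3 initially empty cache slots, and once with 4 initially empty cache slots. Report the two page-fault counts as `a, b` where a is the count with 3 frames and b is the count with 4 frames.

9, 10

3 frames: F F F F F F F . . F F . . → 9 faults.
4 frames: F F F F . . F F F F F F . → 10 faults.
10 > 9: adding a frame increased faults — Belady's anomaly.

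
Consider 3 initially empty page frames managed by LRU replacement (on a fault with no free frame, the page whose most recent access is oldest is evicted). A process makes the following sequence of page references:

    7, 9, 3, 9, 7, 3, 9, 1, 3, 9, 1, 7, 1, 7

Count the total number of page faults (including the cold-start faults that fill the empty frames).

5

7 → miss, frames [7]
9 → miss, frames [7, 9]
3 → miss, frames [7, 9, 3]
9 → hit
7 → hit
3 → hit
9 → hit
1 → miss, evict 7, frames [3, 9, 1]
3 → hit
9 → hit
1 → hit
7 → miss, evict 3, frames [9, 1, 7]
1 → hit
7 → hit
Page faults: 5.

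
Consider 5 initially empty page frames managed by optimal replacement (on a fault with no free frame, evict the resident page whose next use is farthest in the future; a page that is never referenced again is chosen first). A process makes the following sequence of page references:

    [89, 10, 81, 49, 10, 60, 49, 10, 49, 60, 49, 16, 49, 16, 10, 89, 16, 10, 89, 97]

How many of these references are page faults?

7

89: fault, frames [89]
10: fault, frames [89, 10]
81: fault, frames [89, 10, 81]
49: fault, frames [89, 10, 81, 49]
10: hit
60: fault, frames [89, 10, 81, 49, 60]
49: hit
10: hit
49: hit
60: hit
49: hit
16: fault, evict 60, frames [89, 10, 81, 49, 16]
49: hit
16: hit
10: hit
89: hit
16: hit
10: hit
89: hit
97: fault, evict 16, frames [89, 10, 81, 49, 97]
Page faults: 7.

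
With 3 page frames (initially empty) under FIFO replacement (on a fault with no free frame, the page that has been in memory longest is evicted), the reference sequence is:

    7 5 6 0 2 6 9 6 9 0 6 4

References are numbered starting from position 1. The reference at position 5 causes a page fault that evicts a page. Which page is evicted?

5

pos 1: 7: miss, frames [7]
pos 2: 5: miss, frames [7, 5]
pos 3: 6: miss, frames [7, 5, 6]
pos 4: 0: miss, evict 7, frames [5, 6, 0]
pos 5: 2: miss, evict 5, frames [6, 0, 2]
At position 5, page 5 is evicted.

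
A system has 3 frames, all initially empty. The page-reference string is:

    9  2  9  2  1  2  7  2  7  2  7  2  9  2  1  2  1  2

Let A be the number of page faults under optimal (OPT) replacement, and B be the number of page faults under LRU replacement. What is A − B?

-1

Under OPT: F F . . F . F . . . . . . . F . . . → 5 faults.
Under LRU: F F . . F . F . . . . . F . F . . . → 6 faults.
A − B = 5 − 6 = -1.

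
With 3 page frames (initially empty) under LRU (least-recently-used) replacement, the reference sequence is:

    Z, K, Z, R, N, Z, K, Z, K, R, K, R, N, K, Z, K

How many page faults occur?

Z: fault, frames {Z}
K: fault, frames {Z,K}
Z: hit
R: fault, frames {K,Z,R}
N: fault, evict K, frames {Z,R,N}
Z: hit
K: fault, evict R, frames {N,Z,K}
Z: hit
K: hit
R: fault, evict N, frames {Z,K,R}
K: hit
R: hit
N: fault, evict Z, frames {K,R,N}
K: hit
Z: fault, evict R, frames {N,K,Z}
K: hit
Page faults: 8.

8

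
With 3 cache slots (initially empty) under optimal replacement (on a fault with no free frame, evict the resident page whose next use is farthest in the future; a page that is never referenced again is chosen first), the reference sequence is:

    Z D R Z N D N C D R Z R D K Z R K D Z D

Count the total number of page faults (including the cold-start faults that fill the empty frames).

Z -> miss, frames [Z]
D -> miss, frames [Z, D]
R -> miss, frames [Z, D, R]
Z -> hit
N -> miss, evict Z, frames [D, R, N]
D -> hit
N -> hit
C -> miss, evict N, frames [D, R, C]
D -> hit
R -> hit
Z -> miss, evict C, frames [D, R, Z]
R -> hit
D -> hit
K -> miss, evict D, frames [R, Z, K]
Z -> hit
R -> hit
K -> hit
D -> miss, evict K, frames [R, Z, D]
Z -> hit
D -> hit
Page faults: 8.

8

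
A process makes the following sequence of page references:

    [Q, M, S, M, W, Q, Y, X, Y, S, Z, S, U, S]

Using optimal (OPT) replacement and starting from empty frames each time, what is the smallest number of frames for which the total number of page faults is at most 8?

3

f=1: 14 faults
f=2: 10 faults
f=3: 8 faults
f=4: 8 faults
f=5: 8 faults
f=6: 8 faults
f=7: 8 faults
f=8: 8 faults
Smallest f with faults ≤ 8 is 3.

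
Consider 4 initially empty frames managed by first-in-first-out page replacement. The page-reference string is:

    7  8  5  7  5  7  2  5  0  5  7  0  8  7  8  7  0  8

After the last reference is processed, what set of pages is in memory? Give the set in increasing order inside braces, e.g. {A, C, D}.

7: miss, frames (7)
8: miss, frames (7 8)
5: miss, frames (7 8 5)
7: hit
5: hit
7: hit
2: miss, frames (7 8 5 2)
5: hit
0: miss, evict 7, frames (8 5 2 0)
5: hit
7: miss, evict 8, frames (5 2 0 7)
0: hit
8: miss, evict 5, frames (2 0 7 8)
7: hit
8: hit
7: hit
0: hit
8: hit

{0, 2, 7, 8}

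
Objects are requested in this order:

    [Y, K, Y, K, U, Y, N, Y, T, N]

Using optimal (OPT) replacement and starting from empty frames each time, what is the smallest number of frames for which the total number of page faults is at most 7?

f=1: 10 faults
f=2: 5 faults
f=3: 5 faults
f=4: 5 faults
f=5: 5 faults
Smallest f with faults ≤ 7 is 2.

2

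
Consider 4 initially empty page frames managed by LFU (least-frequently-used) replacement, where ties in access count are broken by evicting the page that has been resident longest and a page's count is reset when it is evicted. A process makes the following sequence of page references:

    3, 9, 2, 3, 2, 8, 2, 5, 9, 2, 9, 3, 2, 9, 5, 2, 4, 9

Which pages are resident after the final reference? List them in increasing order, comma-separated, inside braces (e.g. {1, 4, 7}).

3 -> fault, frames (3)
9 -> fault, frames (3 9)
2 -> fault, frames (3 9 2)
3 -> hit
2 -> hit
8 -> fault, frames (3 9 2 8)
2 -> hit
5 -> fault, evict 9, frames (3 2 8 5)
9 -> fault, evict 8, frames (3 2 5 9)
2 -> hit
9 -> hit
3 -> hit
2 -> hit
9 -> hit
5 -> hit
2 -> hit
4 -> fault, evict 5, frames (3 2 9 4)
9 -> hit

{2, 3, 4, 9}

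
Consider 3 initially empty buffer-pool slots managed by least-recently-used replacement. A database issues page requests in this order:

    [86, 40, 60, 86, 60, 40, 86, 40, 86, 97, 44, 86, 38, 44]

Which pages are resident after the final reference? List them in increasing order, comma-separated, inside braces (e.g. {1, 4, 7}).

86 → miss, frames [86]
40 → miss, frames [86, 40]
60 → miss, frames [86, 40, 60]
86 → hit
60 → hit
40 → hit
86 → hit
40 → hit
86 → hit
97 → miss, evict 60, frames [40, 86, 97]
44 → miss, evict 40, frames [86, 97, 44]
86 → hit
38 → miss, evict 97, frames [44, 86, 38]
44 → hit

{38, 44, 86}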